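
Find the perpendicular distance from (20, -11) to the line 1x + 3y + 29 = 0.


|1*20 + 3*(-11) + 29| = |16| = 16
sqrt(1 + 9) = sqrt(10) = 3.1623
d = 16/sqrt(10) = 5.0596

5.0596


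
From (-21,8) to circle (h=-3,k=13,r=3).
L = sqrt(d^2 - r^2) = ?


d = sqrt((-21+ 3)^2 + (8-13)^2) = sqrt(324+25) = 18.6815
L = sqrt(349.0000 - 9) = sqrt(340.0000) = 18.4391

18.4391


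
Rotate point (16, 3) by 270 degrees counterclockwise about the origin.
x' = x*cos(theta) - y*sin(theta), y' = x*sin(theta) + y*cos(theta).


cos(270) = 0, sin(270) = -1
x' = 16*0 - 3*(-1) = 3
y' = 16*(-1) + 3*0 = -16

(3, -16)


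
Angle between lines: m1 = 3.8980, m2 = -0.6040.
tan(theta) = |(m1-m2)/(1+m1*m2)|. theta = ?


m1-m2 = 4.502
1+m1*m2 = -1.354392
tan(theta) = |4.502/(-1.354392)| = 3.324001
theta = arctan(|4.502/(-1.354392)|) = 73.2565 degrees (acute angle)

73.2565 degrees


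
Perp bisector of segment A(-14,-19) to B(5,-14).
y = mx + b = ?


Midpoint = (-4.5, -16.5)
Slope of AB = dy/dx = 5/19 = 0.2632
Perp slope = -dx/dy = -19/5 = -3.8000
b = My - (perp slope)*Mx = -16.5 + (19*(-4.5))/5 = -16.5 - 17.1000 = -33.6000

y = -3.8000x - 33.6000


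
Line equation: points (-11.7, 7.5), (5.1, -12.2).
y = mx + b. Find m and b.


m = (-19.7)/(16.8) = -1.1726
b = y1 - m*x1 = 7.5 - (-19.7*(-11.7))/(16.8) = 7.5 - 13.7196 = -6.2196

y = -1.1726x - 6.2196


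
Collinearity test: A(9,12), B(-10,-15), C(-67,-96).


9*(-15+ 96) - 10*(-96-12) - 67*(12+ 15)
= 729 + 1080 - 1809 = 0

Yes, collinear (determinant = 0)


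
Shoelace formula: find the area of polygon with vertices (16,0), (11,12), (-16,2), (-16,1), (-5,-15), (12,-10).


sum(xi*y_{i+1}) = 16*12 + 11*2 - 16*1 - 16*(-15) - 5*(-10) + 12*0 = 488
sum(yi*x_{i+1}) = 0*11 + 12*(-16) + 2*(-16) + 1*(-5) - 15*12 - 10*16 = -569
Area = |488 + 569|/2 = 1057/2 = 528.5000

528.5000 sq units


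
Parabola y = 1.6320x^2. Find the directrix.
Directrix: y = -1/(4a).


a = 1.6320
1/(4a) = 0.1532
directrix: y = -0.1532 = -0.1532

y = -0.1532


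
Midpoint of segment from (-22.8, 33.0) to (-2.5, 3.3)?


Mx = (-22.8 - 2.5)/2 = -25.3/2 = -12.6500
My = (33.0 + 3.3)/2 = 36.3/2 = 18.1500

(-12.6500, 18.1500)


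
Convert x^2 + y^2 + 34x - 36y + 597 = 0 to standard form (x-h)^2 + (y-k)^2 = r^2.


h = -D/2 = -34/2 = -17
k = -E/2 = 36/2 = 18
r^2 = h^2 + k^2 - F = 289 + 324 - 597 = 16
r = 4

Center (-17, 18), radius = 4


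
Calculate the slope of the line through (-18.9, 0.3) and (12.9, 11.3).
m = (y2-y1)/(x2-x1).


dy = 11.3 - 0.3 = 11.0
dx = 12.9 + 18.9 = 31.8
m = 11.0/31.8 = 0.3459

m = 0.3459


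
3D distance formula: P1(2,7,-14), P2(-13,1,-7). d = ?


dx=-15, dy=-6, dz=7
d = sqrt(225+36+49) = sqrt(310) = 17.6068

17.6068


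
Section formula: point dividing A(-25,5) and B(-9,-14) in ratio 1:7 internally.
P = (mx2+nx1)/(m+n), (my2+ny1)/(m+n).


Px = (1*(-9) + 7*(-25))/8 = -184/8 = -23.0000
Py = (1*(-14) + 7*5)/8 = 21/8 = 2.6250

P = (-23.0000, 2.6250)


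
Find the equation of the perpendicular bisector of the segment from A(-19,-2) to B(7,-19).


Midpoint = (-6, -10.5)
Slope of AB = dy/dx = -17/26 = -0.6538
Perp slope = -dx/dy = 26/17 = 1.5294
b = My - (perp slope)*Mx = -10.5 + (26*(-6))/(-17) = -10.5 + 9.1765 = -1.3235

y = 1.5294x - 1.3235


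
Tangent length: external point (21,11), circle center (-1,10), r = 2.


d = sqrt((21+ 1)^2 + (11-10)^2) = sqrt(484+1) = 22.0227
L = sqrt(485.0000 - 4) = sqrt(481.0000) = 21.9317

21.9317


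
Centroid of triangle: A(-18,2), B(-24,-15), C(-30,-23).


Gx = (-18- 24- 30)/3 = -72/3 = -24.0000
Gy = (2- 15- 23)/3 = -36/3 = -12.0000

G = (-24.0000, -12.0000)


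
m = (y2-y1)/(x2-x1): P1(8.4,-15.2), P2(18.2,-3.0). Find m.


dy = -3.0 + 15.2 = 12.2
dx = 18.2 - 8.4 = 9.8
m = 12.2/9.8 = 1.2449

m = 1.2449


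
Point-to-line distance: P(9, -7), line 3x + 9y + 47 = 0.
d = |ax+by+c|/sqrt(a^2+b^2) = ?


|3*9 + 9*(-7) + 47| = |11| = 11
sqrt(9 + 81) = sqrt(90) = 9.4868
d = 11/sqrt(90) = 1.1595

1.1595


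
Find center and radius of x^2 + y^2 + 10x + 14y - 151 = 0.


h = -D/2 = -10/2 = -5
k = -E/2 = -14/2 = -7
r^2 = h^2 + k^2 - F = 25 + 49 + 151 = 225
r = 15

Center (-5, -7), radius = 15


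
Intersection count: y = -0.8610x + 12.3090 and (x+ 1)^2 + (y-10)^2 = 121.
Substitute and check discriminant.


Substitute y = -0.8610x + 12.3090: (x+ 1)^2 + (-0.8610x+12.3090-10)^2 = 121
Expand to Ax^2 + Bx + C = 0, where b-k = 2.309
A = 1+m^2 = 1.741321
B = 2(m(b-k) - h) = 2(-0.8610*2.309 + 1) = -1.976098
C = h^2 + (b-k)^2 - r^2 = 1 + 5.331481 - 121 = -114.668519
disc = B^2-4AC = 3.9050 + 798.6988 = 802.6038
disc > 0

2 intersection points


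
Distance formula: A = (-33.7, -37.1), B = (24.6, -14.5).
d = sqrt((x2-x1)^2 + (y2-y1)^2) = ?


dx = 24.6 + 33.7 = 58.3
dy = -14.5 + 37.1 = 22.6
d = sqrt(3398.89 + 510.76) = sqrt(3909.65) = 62.5272

62.5272


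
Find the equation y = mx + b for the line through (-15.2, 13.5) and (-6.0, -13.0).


m = (-26.5)/(9.2) = -2.8804
b = y1 - m*x1 = 13.5 - (-26.5*(-15.2))/(9.2) = 13.5 - 43.7826 = -30.2826

y = -2.8804x - 30.2826


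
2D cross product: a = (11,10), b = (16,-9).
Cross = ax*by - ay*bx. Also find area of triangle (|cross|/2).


cross = 11*(-9) - 10*16 = -99 - 160 = -259
Triangle area = |-259|/2 = 259/2 = 129.5000

cross = -259, triangle area = 129.5000


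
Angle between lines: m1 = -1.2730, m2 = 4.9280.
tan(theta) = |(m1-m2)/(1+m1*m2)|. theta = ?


m1-m2 = -6.201
1+m1*m2 = -5.273344
tan(theta) = |-6.201/(-5.273344)| = 1.175914
theta = arctan(|-6.201/(-5.273344)|) = 49.6221 degrees (acute angle)

49.6221 degrees


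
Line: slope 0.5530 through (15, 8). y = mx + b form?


y - 8 = 0.5530(x - 15)
y = 0.5530x + 8 - 0.5530*15
y = 0.5530x - 0.2950

y = 0.5530x - 0.2950


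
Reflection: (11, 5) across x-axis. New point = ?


Reflection rule for x-axis: (x, -y)
(11, 5) -> (11, -5)

(11, -5)


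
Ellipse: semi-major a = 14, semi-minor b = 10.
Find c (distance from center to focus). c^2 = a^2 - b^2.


c^2 = 14^2 - 10^2 = 196 - 100 = 96
c = sqrt(96) = 9.7980

c = 9.7980


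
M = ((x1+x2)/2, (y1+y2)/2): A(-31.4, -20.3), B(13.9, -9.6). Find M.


Mx = (-31.4 + 13.9)/2 = -17.5/2 = -8.7500
My = (-20.3 - 9.6)/2 = -29.9/2 = -14.9500

(-8.7500, -14.9500)


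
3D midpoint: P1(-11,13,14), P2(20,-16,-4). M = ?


Mx = (-11+20)/2 = 4.5000
My = (13- 16)/2 = -1.5000
Mz = (14- 4)/2 = 5.0000

M = (4.5000, -1.5000, 5.0000)


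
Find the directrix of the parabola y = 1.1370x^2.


a = 1.1370
1/(4a) = 0.2199
directrix: y = -0.2199 = -0.2199

y = -0.2199


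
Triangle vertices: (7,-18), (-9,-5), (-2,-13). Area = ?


7*(-5+ 13) = 56
-9*(-13+ 18) = -45
-2*(-18+ 5) = 26
sum = 37
Area = |37|/2 = 18.5000

18.5000 sq units


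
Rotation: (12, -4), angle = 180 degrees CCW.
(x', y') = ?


cos(180) = -1, sin(180) = 0
x' = 12*(-1) + 4*0 = -12
y' = 12*0 - 4*(-1) = 4

(-12, 4)


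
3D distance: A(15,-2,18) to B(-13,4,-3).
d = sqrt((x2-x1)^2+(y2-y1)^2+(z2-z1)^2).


dx=-28, dy=6, dz=-21
d = sqrt(784+36+441) = sqrt(1261) = 35.5106

35.5106


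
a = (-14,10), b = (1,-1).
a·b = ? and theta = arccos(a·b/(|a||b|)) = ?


a·b = -14*1 + 10*(-1) = -14 - 10 = -24
|a| = sqrt(196+100) = 17.2047
|b| = sqrt(1+1) = 1.4142
cos(theta) = -24/(sqrt(296)*sqrt(2)) = -24/sqrt(592) = -0.986394
theta = arccos(-24/sqrt(592)) = 170.5377 degrees

a·b = -24, theta = 170.5377 deg


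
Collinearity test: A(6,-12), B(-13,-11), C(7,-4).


6*(-11+ 4) - 13*(-4+ 12) + 7*(-12+ 11)
= -42 - 104 - 7 = -153

No, not collinear (determinant = -153)


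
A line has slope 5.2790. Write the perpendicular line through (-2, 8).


Perpendicular slope = -1/m1 = -1/5.2790 = -0.1894
b2 = y0 - m2*x0 = 8 - 2/5.2790 = 8 - 0.3789 = 7.6211

y = -0.1894x + 7.6211


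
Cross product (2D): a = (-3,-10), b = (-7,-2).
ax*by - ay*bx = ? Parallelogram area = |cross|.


cross = -3*(-2) + 10*(-7) = 6 - 70 = -64
Parallelogram area = |-64| = 64

cross = -64, parallelogram area = 64


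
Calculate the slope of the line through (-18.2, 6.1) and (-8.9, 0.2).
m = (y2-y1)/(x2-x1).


dy = 0.2 - 6.1 = -5.9
dx = -8.9 + 18.2 = 9.3
m = -5.9/9.3 = -0.6344

m = -0.6344


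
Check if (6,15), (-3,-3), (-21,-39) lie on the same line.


6*(-3+ 39) - 3*(-39-15) - 21*(15+ 3)
= 216 + 162 - 378 = 0

Yes, collinear (determinant = 0)


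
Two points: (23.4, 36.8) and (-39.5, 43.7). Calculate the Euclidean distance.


dx = -39.5 - 23.4 = -62.9
dy = 43.7 - 36.8 = 6.9
d = sqrt(3956.41 + 47.61) = sqrt(4004.02) = 63.2773

63.2773


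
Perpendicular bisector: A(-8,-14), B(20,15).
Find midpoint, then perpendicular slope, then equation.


Midpoint = (6, 0.5)
Slope of AB = dy/dx = 29/28 = 1.0357
Perp slope = -dx/dy = -28/29 = -0.9655
b = My - (perp slope)*Mx = 0.5 + (28*6)/29 = 0.5 + 5.7931 = 6.2931

y = -0.9655x + 6.2931


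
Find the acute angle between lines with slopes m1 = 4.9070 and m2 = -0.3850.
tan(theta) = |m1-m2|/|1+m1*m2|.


m1-m2 = 5.292
1+m1*m2 = -0.889195
tan(theta) = |5.292/(-0.889195)| = 5.951450
theta = arctan(|5.292/(-0.889195)|) = 80.4619 degrees (acute angle)

80.4619 degrees


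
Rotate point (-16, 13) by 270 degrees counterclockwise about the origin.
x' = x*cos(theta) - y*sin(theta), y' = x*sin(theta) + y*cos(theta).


cos(270) = 0, sin(270) = -1
x' = -16*0 - 13*(-1) = 13
y' = -16*(-1) + 13*0 = 16

(13, 16)


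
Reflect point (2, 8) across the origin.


Reflection rule for origin: (-x, -y)
(2, 8) -> (-2, -8)

(-2, -8)


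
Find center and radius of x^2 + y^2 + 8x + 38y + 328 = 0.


h = -D/2 = -8/2 = -4
k = -E/2 = -38/2 = -19
r^2 = h^2 + k^2 - F = 16 + 361 - 328 = 49
r = 7

Center (-4, -19), radius = 7


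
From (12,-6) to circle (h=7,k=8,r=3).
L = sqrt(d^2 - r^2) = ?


d = sqrt((12-7)^2 + (-6-8)^2) = sqrt(25+196) = 14.8661
L = sqrt(221.0000 - 9) = sqrt(212.0000) = 14.5602

14.5602


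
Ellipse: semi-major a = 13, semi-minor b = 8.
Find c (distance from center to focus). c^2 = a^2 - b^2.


c^2 = 13^2 - 8^2 = 169 - 64 = 105
c = sqrt(105) = 10.2470

c = 10.2470


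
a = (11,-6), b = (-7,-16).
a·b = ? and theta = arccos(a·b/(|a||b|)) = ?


a·b = 11*(-7) - 6*(-16) = -77 + 96 = 19
|a| = sqrt(121+36) = 12.5300
|b| = sqrt(49+256) = 17.4642
cos(theta) = 19/(sqrt(157)*sqrt(305)) = 19/sqrt(47885) = 0.086827
theta = arccos(19/sqrt(47885)) = 85.0189 degrees

a·b = 19, theta = 85.0189 deg


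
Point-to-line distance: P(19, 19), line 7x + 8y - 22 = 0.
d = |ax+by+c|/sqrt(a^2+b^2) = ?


|7*19 + 8*19 - 22| = |263| = 263
sqrt(49 + 64) = sqrt(113) = 10.6301
d = 263/sqrt(113) = 24.7410

24.7410


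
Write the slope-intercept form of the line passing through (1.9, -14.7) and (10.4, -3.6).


m = (11.1)/(8.5) = 1.3059
b = y1 - m*x1 = -14.7 - (11.1*1.9)/(8.5) = -14.7 - 2.4812 = -17.1812

y = 1.3059x - 17.1812


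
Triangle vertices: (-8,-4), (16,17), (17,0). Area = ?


-8*(17-0) = -136
16*(0+ 4) = 64
17*(-4-17) = -357
sum = -429
Area = |-429|/2 = 214.5000

214.5000 sq units


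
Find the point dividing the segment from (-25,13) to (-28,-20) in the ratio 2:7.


Px = (2*(-28) + 7*(-25))/9 = -231/9 = -25.6667
Py = (2*(-20) + 7*13)/9 = 51/9 = 5.6667

P = (-25.6667, 5.6667)


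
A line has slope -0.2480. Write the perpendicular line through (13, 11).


Perpendicular slope = -1/m1 = -1/(-0.2480) = 4.0323
b2 = y0 - m2*x0 = 11 + 13/(-0.2480) = 11 - 52.4194 = -41.4194

y = 4.0323x - 41.4194


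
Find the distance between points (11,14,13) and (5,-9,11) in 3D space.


dx=-6, dy=-23, dz=-2
d = sqrt(36+529+4) = sqrt(569) = 23.8537

23.8537


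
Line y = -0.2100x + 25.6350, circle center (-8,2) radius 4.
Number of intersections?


Substitute y = -0.2100x + 25.6350: (x+ 8)^2 + (-0.2100x+25.6350-2)^2 = 16
Expand to Ax^2 + Bx + C = 0, where b-k = 23.635
A = 1+m^2 = 1.0441
B = 2(m(b-k) - h) = 2(-0.2100*23.635 + 8) = 6.0733
C = h^2 + (b-k)^2 - r^2 = 64 + 558.613225 - 16 = 606.613225
disc = B^2-4AC = 36.8850 - 2533.4595 = -2496.5745
disc < 0

0 intersection points


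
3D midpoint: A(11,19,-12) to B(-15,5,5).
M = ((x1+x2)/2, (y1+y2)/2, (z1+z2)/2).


Mx = (11- 15)/2 = -2.0000
My = (19+5)/2 = 12.0000
Mz = (-12+5)/2 = -3.5000

M = (-2.0000, 12.0000, -3.5000)


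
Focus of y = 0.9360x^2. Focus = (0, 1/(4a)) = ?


a = 0.9360
4a = 3.7440
focus = (0, 1/3.7440) = (0, 0.2671)

Focus = (0, 0.2671)


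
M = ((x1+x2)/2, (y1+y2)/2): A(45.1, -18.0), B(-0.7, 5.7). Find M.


Mx = (45.1 - 0.7)/2 = 44.4/2 = 22.2000
My = (-18.0 + 5.7)/2 = -12.3/2 = -6.1500

(22.2000, -6.1500)


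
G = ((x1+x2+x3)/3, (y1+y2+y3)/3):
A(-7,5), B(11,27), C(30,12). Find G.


Gx = (-7+11+30)/3 = 34/3 = 11.3333
Gy = (5+27+12)/3 = 44/3 = 14.6667

G = (11.3333, 14.6667)


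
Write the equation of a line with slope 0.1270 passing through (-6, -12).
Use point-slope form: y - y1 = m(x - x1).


y + 12 = 0.1270(x + 6)
y = 0.1270x - 12 - 0.1270*(-6)
y = 0.1270x - 11.2380

y = 0.1270x - 11.2380


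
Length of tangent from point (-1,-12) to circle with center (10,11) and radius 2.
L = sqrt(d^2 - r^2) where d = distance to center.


d = sqrt((-1-10)^2 + (-12-11)^2) = sqrt(121+529) = 25.4951
L = sqrt(650.0000 - 4) = sqrt(646.0000) = 25.4165

25.4165


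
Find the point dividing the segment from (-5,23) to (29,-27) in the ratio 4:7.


Px = (4*29 + 7*(-5))/11 = 81/11 = 7.3636
Py = (4*(-27) + 7*23)/11 = 53/11 = 4.8182

P = (7.3636, 4.8182)


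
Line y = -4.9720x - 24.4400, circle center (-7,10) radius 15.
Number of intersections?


Substitute y = -4.9720x - 24.4400: (x+ 7)^2 + (-4.9720x- 24.4400-10)^2 = 225
Expand to Ax^2 + Bx + C = 0, where b-k = -34.44
A = 1+m^2 = 25.720784
B = 2(m(b-k) - h) = 2(-4.9720*(-34.44) + 7) = 356.47136
C = h^2 + (b-k)^2 - r^2 = 49 + 1186.1136 - 225 = 1010.1136
disc = B^2-4AC = 127071.8305 - 103923.6549 = 23148.1756
disc > 0

2 intersection points


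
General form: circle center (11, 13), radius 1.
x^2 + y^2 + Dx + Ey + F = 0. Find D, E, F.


(x-11)^2 + (y-13)^2 = 1^2
D = -2h = -22, E = -2k = -26
F = h^2+k^2-r^2 = 121+169-1 = 289

D = -22, E = -26, F = 289


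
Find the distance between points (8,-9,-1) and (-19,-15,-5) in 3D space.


dx=-27, dy=-6, dz=-4
d = sqrt(729+36+16) = sqrt(781) = 27.9464

27.9464


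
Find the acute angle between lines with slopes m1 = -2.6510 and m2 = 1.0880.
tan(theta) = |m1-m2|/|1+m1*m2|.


m1-m2 = -3.739
1+m1*m2 = -1.884288
tan(theta) = |-3.739/(-1.884288)| = 1.984304
theta = arctan(|-3.739/(-1.884288)|) = 63.2539 degrees (acute angle)

63.2539 degrees


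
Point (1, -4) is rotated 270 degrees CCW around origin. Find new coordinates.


cos(270) = 0, sin(270) = -1
x' = 1*0 + 4*(-1) = -4
y' = 1*(-1) - 4*0 = -1

(-4, -1)


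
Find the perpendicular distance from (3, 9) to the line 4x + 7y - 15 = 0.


|4*3 + 7*9 - 15| = |60| = 60
sqrt(16 + 49) = sqrt(65) = 8.0623
d = 60/sqrt(65) = 7.4421

7.4421


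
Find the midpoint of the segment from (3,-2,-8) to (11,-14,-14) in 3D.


Mx = (3+11)/2 = 7.0000
My = (-2- 14)/2 = -8.0000
Mz = (-8- 14)/2 = -11.0000

M = (7.0000, -8.0000, -11.0000)


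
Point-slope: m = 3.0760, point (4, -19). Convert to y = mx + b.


y + 19 = 3.0760(x - 4)
y = 3.0760x - 19 - 3.0760*4
y = 3.0760x - 31.3040

y = 3.0760x - 31.3040


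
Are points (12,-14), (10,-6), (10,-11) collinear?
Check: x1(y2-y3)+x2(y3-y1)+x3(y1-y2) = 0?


12*(-6+ 11) + 10*(-11+ 14) + 10*(-14+ 6)
= 60 + 30 - 80 = 10

No, not collinear (determinant = 10)


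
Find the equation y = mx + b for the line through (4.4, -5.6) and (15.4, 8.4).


m = (14.0)/(11.0) = 1.2727
b = y1 - m*x1 = -5.6 - (14.0*4.4)/(11.0) = -5.6 - 5.6000 = -11.2000

y = 1.2727x - 11.2000


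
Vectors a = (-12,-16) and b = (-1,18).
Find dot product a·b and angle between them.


a·b = -12*(-1) - 16*18 = 12 - 288 = -276
|a| = sqrt(144+256) = 20.0000
|b| = sqrt(1+324) = 18.0278
cos(theta) = -276/(sqrt(400)*sqrt(325)) = -276/sqrt(130000) = -0.765486
theta = arccos(-276/sqrt(130000)) = 139.9503 degrees

a·b = -276, theta = 139.9503 deg


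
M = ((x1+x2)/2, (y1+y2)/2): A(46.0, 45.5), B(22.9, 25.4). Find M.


Mx = (46.0 + 22.9)/2 = 68.9/2 = 34.4500
My = (45.5 + 25.4)/2 = 70.9/2 = 35.4500

(34.4500, 35.4500)


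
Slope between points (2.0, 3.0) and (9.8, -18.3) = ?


dy = -18.3 - 3.0 = -21.3
dx = 9.8 - 2.0 = 7.8
m = -21.3/7.8 = -2.7308

m = -2.7308


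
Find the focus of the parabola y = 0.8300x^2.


a = 0.8300
4a = 3.3200
focus = (0, 1/3.3200) = (0, 0.3012)

Focus = (0, 0.3012)


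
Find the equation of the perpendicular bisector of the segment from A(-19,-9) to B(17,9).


Midpoint = (-1, 0)
Slope of AB = dy/dx = 18/36 = 0.5000
Perp slope = -dx/dy = -36/18 = -2.0000
b = My - (perp slope)*Mx = 0 + (36*(-1))/18 = 0 - 2.0000 = -2.0000

y = -2.0000x - 2.0000


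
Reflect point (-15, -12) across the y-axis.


Reflection rule for y-axis: (-x, y)
(-15, -12) -> (15, -12)

(15, -12)


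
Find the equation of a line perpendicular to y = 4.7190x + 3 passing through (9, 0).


Perpendicular slope = -1/m1 = -1/4.7190 = -0.2119
b2 = y0 - m2*x0 = 0 + 9/4.7190 = 0 + 1.9072 = 1.9072

y = -0.2119x + 1.9072


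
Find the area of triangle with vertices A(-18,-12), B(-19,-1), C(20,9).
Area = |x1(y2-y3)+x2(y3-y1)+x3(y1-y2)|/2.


-18*(-1-9) = 180
-19*(9+ 12) = -399
20*(-12+ 1) = -220
sum = -439
Area = |-439|/2 = 219.5000

219.5000 sq units


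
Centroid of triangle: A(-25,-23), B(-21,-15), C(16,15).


Gx = (-25- 21+16)/3 = -30/3 = -10.0000
Gy = (-23- 15+15)/3 = -23/3 = -7.6667

G = (-10.0000, -7.6667)


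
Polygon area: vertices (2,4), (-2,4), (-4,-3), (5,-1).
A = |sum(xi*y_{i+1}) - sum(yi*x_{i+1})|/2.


sum(xi*y_{i+1}) = 2*4 - 2*(-3) - 4*(-1) + 5*4 = 38
sum(yi*x_{i+1}) = 4*(-2) + 4*(-4) - 3*5 - 1*2 = -41
Area = |38 + 41|/2 = 79/2 = 39.5000

39.5000 sq units


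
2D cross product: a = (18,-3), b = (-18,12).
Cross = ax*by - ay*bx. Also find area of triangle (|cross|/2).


cross = 18*12 + 3*(-18) = 216 - 54 = 162
Triangle area = |162|/2 = 162/2 = 81.0000

cross = 162, triangle area = 81.0000


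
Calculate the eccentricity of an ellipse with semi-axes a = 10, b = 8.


c = sqrt(100-64) = sqrt(36) = 6.0000
e = c/a = 6/10 = 0.6000

e = 0.6000


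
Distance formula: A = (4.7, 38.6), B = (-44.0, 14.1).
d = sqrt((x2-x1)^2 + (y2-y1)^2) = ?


dx = -44.0 - 4.7 = -48.7
dy = 14.1 - 38.6 = -24.5
d = sqrt(2371.69 + 600.25) = sqrt(2971.94) = 54.5155

54.5155


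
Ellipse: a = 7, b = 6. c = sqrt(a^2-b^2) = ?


c^2 = 7^2 - 6^2 = 49 - 36 = 13
c = sqrt(13) = 3.6056

c = 3.6056


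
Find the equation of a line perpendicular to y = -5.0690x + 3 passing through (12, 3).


Perpendicular slope = -1/m1 = -1/(-5.0690) = 0.1973
b2 = y0 - m2*x0 = 3 + 12/(-5.0690) = 3 - 2.3673 = 0.6327

y = 0.1973x + 0.6327


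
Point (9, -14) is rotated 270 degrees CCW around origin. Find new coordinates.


cos(270) = 0, sin(270) = -1
x' = 9*0 + 14*(-1) = -14
y' = 9*(-1) - 14*0 = -9

(-14, -9)


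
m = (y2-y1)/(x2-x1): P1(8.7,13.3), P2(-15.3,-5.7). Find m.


dy = -5.7 - 13.3 = -19.0
dx = -15.3 - 8.7 = -24.0
m = -19.0/(-24.0) = 0.7917

m = 0.7917


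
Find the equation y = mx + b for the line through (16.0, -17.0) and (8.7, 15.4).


m = (32.4)/(-7.3) = -4.4384
b = y1 - m*x1 = -17.0 - (32.4*16.0)/(-7.3) = -17.0 + 71.0137 = 54.0137

y = -4.4384x + 54.0137


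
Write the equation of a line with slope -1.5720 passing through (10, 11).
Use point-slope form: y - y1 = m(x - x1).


y - 11 = -1.5720(x - 10)
y = -1.5720x + 11 + 1.5720*10
y = -1.5720x + 26.7200

y = -1.5720x + 26.7200


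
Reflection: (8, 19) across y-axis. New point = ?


Reflection rule for y-axis: (-x, y)
(8, 19) -> (-8, 19)

(-8, 19)


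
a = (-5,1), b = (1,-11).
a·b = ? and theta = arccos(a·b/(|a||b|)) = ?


a·b = -5*1 + 1*(-11) = -5 - 11 = -16
|a| = sqrt(25+1) = 5.0990
|b| = sqrt(1+121) = 11.0454
cos(theta) = -16/(sqrt(26)*sqrt(122)) = -16/sqrt(3172) = -0.284088
theta = arccos(-16/sqrt(3172)) = 106.5044 degrees

a·b = -16, theta = 106.5044 deg


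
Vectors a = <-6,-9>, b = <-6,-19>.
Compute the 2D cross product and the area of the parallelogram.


cross = -6*(-19) + 9*(-6) = 114 - 54 = 60
Parallelogram area = |60| = 60

cross = 60, parallelogram area = 60


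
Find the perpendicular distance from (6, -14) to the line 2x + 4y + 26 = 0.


|2*6 + 4*(-14) + 26| = |-18| = 18
sqrt(4 + 16) = sqrt(20) = 4.4721
d = 18/sqrt(20) = 4.0249

4.0249


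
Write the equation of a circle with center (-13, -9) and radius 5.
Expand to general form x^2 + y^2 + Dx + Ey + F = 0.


(x+ 13)^2 + (y+ 9)^2 = 5^2
D = -2h = 26, E = -2k = 18
F = h^2+k^2-r^2 = 169+81-25 = 225

x^2 + y^2 + 26x + 18y + 225 = 0


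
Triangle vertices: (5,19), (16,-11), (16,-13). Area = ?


5*(-11+ 13) = 10
16*(-13-19) = -512
16*(19+ 11) = 480
sum = -22
Area = |-22|/2 = 11.0000

11.0000 sq units


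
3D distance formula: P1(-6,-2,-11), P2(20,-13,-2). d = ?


dx=26, dy=-11, dz=9
d = sqrt(676+121+81) = sqrt(878) = 29.6311

29.6311


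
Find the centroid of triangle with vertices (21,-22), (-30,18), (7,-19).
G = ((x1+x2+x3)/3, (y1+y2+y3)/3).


Gx = (21- 30+7)/3 = -2/3 = -0.6667
Gy = (-22+18- 19)/3 = -23/3 = -7.6667

G = (-0.6667, -7.6667)


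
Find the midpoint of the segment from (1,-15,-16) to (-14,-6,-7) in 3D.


Mx = (1- 14)/2 = -6.5000
My = (-15- 6)/2 = -10.5000
Mz = (-16- 7)/2 = -11.5000

M = (-6.5000, -10.5000, -11.5000)


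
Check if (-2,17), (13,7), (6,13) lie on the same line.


-2*(7-13) + 13*(13-17) + 6*(17-7)
= 12 - 52 + 60 = 20

No, not collinear (determinant = 20)


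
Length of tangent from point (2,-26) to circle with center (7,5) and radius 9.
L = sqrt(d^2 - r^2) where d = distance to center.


d = sqrt((2-7)^2 + (-26-5)^2) = sqrt(25+961) = 31.4006
L = sqrt(986.0000 - 81) = sqrt(905.0000) = 30.0832

30.0832


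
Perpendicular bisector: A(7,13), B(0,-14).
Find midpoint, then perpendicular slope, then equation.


Midpoint = (3.5, -0.5)
Slope of AB = dy/dx = -27/(-7) = 3.8571
Perp slope = -dx/dy = -7/27 = -0.2593
b = My - (perp slope)*Mx = -0.5 + (-7*3.5)/(-27) = -0.5 + 0.9074 = 0.4074

y = -0.2593x + 0.4074


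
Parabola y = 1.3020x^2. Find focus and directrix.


a = 1.3020
1/(4a) = 0.1920
Focus = (0, 0.1920)
Directrix: y = -0.1920

Focus = (0, 0.1920), Directrix: y = -0.1920


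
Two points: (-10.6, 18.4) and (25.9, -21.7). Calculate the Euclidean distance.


dx = 25.9 + 10.6 = 36.5
dy = -21.7 - 18.4 = -40.1
d = sqrt(1332.25 + 1608.01) = sqrt(2940.26) = 54.2242

54.2242


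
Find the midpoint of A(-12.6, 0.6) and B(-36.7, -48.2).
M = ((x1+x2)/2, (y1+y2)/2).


Mx = (-12.6 - 36.7)/2 = -49.3/2 = -24.6500
My = (0.6 - 48.2)/2 = -47.6/2 = -23.8000

(-24.6500, -23.8000)


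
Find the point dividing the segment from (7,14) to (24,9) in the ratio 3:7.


Px = (3*24 + 7*7)/10 = 121/10 = 12.1000
Py = (3*9 + 7*14)/10 = 125/10 = 12.5000

P = (12.1000, 12.5000)


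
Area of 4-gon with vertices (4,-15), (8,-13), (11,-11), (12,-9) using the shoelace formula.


sum(xi*y_{i+1}) = 4*(-13) + 8*(-11) + 11*(-9) + 12*(-15) = -419
sum(yi*x_{i+1}) = -15*8 - 13*11 - 11*12 - 9*4 = -431
Area = |-419 + 431|/2 = 12/2 = 6.0000

6.0000 sq units


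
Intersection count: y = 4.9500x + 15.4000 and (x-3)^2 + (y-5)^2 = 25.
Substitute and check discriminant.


Substitute y = 4.9500x + 15.4000: (x-3)^2 + (4.9500x+15.4000-5)^2 = 25
Expand to Ax^2 + Bx + C = 0, where b-k = 10.4
A = 1+m^2 = 25.5025
B = 2(m(b-k) - h) = 2(4.9500*10.4 - 3) = 96.96
C = h^2 + (b-k)^2 - r^2 = 9 + 108.16 - 25 = 92.16
disc = B^2-4AC = 9401.2416 - 9401.2416 = 0
disc = 0

1 intersection point (tangent)


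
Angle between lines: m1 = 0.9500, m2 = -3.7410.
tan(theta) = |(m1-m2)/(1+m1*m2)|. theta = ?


m1-m2 = 4.691
1+m1*m2 = -2.55395
tan(theta) = |4.691/(-2.55395)| = 1.836763
theta = arctan(|4.691/(-2.55395)|) = 61.4345 degrees (acute angle)

61.4345 degrees


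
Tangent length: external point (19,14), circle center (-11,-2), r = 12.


d = sqrt((19+ 11)^2 + (14+ 2)^2) = sqrt(900+256) = 34.0000
L = sqrt(1156.0000 - 144) = sqrt(1012.0000) = 31.8119

31.8119


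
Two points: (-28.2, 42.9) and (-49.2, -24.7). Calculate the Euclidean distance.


dx = -49.2 + 28.2 = -21
dy = -24.7 - 42.9 = -67.6
d = sqrt(441 + 4569.76) = sqrt(5010.76) = 70.7867

70.7867


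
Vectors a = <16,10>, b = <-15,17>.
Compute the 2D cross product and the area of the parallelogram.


cross = 16*17 - 10*(-15) = 272 + 150 = 422
Parallelogram area = |422| = 422

cross = 422, parallelogram area = 422


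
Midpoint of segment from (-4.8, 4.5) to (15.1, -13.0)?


Mx = (-4.8 + 15.1)/2 = 10.3/2 = 5.1500
My = (4.5 - 13.0)/2 = -8.5/2 = -4.2500

(5.1500, -4.2500)


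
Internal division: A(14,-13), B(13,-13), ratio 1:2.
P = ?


Px = (1*13 + 2*14)/3 = 41/3 = 13.6667
Py = (1*(-13) + 2*(-13))/3 = -39/3 = -13.0000

P = (13.6667, -13.0000)


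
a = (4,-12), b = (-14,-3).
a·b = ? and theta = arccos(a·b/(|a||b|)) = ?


a·b = 4*(-14) - 12*(-3) = -56 + 36 = -20
|a| = sqrt(16+144) = 12.6491
|b| = sqrt(196+9) = 14.3178
cos(theta) = -20/(sqrt(160)*sqrt(205)) = -20/sqrt(32800) = -0.110432
theta = arccos(-20/sqrt(32800)) = 96.3402 degrees

a·b = -20, theta = 96.3402 deg


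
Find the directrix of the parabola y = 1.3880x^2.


a = 1.3880
1/(4a) = 0.1801
directrix: y = -0.1801 = -0.1801

y = -0.1801


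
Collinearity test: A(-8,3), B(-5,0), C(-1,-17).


-8*(0+ 17) - 5*(-17-3) - 1*(3-0)
= -136 + 100 - 3 = -39

No, not collinear (determinant = -39)


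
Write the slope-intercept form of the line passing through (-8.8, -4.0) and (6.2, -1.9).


m = (2.1)/(15.0) = 0.1400
b = y1 - m*x1 = -4.0 - (2.1*(-8.8))/(15.0) = -4.0 + 1.2320 = -2.7680

y = 0.1400x - 2.7680


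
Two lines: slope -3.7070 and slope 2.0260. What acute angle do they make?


m1-m2 = -5.733
1+m1*m2 = -6.510382
tan(theta) = |-5.733/(-6.510382)| = 0.880593
theta = arctan(|-5.733/(-6.510382)|) = 41.3669 degrees (acute angle)

41.3669 degrees


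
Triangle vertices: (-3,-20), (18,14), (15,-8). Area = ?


-3*(14+ 8) = -66
18*(-8+ 20) = 216
15*(-20-14) = -510
sum = -360
Area = |-360|/2 = 180.0000

180.0000 sq units


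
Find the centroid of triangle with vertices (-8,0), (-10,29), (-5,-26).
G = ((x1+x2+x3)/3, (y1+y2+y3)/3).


Gx = (-8- 10- 5)/3 = -23/3 = -7.6667
Gy = (0+29- 26)/3 = 3/3 = 1.0000

G = (-7.6667, 1.0000)


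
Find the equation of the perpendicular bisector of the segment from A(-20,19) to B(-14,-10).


Midpoint = (-17, 4.5)
Slope of AB = dy/dx = -29/6 = -4.8333
Perp slope = -dx/dy = 6/29 = 0.2069
b = My - (perp slope)*Mx = 4.5 + (6*(-17))/(-29) = 4.5 + 3.5172 = 8.0172

y = 0.2069x + 8.0172


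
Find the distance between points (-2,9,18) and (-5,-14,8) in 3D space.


dx=-3, dy=-23, dz=-10
d = sqrt(9+529+100) = sqrt(638) = 25.2587

25.2587


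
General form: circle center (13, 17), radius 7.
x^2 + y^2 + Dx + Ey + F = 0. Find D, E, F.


(x-13)^2 + (y-17)^2 = 7^2
D = -2h = -26, E = -2k = -34
F = h^2+k^2-r^2 = 169+289-49 = 409

D = -26, E = -34, F = 409


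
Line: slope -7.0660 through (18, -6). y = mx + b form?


y + 6 = -7.0660(x - 18)
y = -7.0660x - 6 + 7.0660*18
y = -7.0660x + 121.1880

y = -7.0660x + 121.1880


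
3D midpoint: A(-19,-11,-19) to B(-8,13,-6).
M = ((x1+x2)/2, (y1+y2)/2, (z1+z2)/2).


Mx = (-19- 8)/2 = -13.5000
My = (-11+13)/2 = 1.0000
Mz = (-19- 6)/2 = -12.5000

M = (-13.5000, 1.0000, -12.5000)


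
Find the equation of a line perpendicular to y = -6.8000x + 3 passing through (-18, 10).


Perpendicular slope = -1/m1 = -1/(-6.8000) = 0.1471
b2 = y0 - m2*x0 = 10 - 18/(-6.8000) = 10 + 2.6471 = 12.6471

y = 0.1471x + 12.6471


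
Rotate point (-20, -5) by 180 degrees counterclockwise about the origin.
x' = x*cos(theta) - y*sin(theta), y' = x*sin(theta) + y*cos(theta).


cos(180) = -1, sin(180) = 0
x' = -20*(-1) + 5*0 = 20
y' = -20*0 - 5*(-1) = 5

(20, 5)


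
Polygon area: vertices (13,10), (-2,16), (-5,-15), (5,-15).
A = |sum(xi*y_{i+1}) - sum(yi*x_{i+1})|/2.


sum(xi*y_{i+1}) = 13*16 - 2*(-15) - 5*(-15) + 5*10 = 363
sum(yi*x_{i+1}) = 10*(-2) + 16*(-5) - 15*5 - 15*13 = -370
Area = |363 + 370|/2 = 733/2 = 366.5000

366.5000 sq units


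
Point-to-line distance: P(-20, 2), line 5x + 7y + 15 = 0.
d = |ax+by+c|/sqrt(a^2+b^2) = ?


|5*(-20) + 7*2 + 15| = |-71| = 71
sqrt(25 + 49) = sqrt(74) = 8.6023
d = 71/sqrt(74) = 8.2536

8.2536


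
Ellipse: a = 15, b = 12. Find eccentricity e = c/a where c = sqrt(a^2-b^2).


c = sqrt(225-144) = sqrt(81) = 9.0000
e = c/a = 9/15 = 0.6000

e = 0.6000


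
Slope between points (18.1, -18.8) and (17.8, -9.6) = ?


dy = -9.6 + 18.8 = 9.2
dx = 17.8 - 18.1 = -0.3
m = 9.2/(-0.3) = -30.6667

m = -30.6667


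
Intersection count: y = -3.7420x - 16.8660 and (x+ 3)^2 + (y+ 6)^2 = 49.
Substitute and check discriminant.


Substitute y = -3.7420x - 16.8660: (x+ 3)^2 + (-3.7420x- 16.8660+ 6)^2 = 49
Expand to Ax^2 + Bx + C = 0, where b-k = -10.866
A = 1+m^2 = 15.002564
B = 2(m(b-k) - h) = 2(-3.7420*(-10.866) + 3) = 87.321144
C = h^2 + (b-k)^2 - r^2 = 9 + 118.069956 - 49 = 78.069956
disc = B^2-4AC = 7624.9822 - 4684.9980 = 2939.9842
disc > 0

2 intersection points


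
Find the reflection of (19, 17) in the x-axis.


Reflection rule for x-axis: (x, -y)
(19, 17) -> (19, -17)

(19, -17)


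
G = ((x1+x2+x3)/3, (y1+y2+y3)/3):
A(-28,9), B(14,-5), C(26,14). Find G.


Gx = (-28+14+26)/3 = 12/3 = 4.0000
Gy = (9- 5+14)/3 = 18/3 = 6.0000

G = (4.0000, 6.0000)


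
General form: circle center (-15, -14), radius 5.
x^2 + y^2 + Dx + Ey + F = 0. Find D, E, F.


(x+ 15)^2 + (y+ 14)^2 = 5^2
D = -2h = 30, E = -2k = 28
F = h^2+k^2-r^2 = 225+196-25 = 396

D = 30, E = 28, F = 396


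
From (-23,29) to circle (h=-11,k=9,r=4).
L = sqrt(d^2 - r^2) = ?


d = sqrt((-23+ 11)^2 + (29-9)^2) = sqrt(144+400) = 23.3238
L = sqrt(544.0000 - 16) = sqrt(528.0000) = 22.9783

22.9783


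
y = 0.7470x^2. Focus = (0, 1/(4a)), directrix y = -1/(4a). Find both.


a = 0.7470
1/(4a) = 0.3347
Focus = (0, 0.3347)
Directrix: y = -0.3347

Focus = (0, 0.3347), Directrix: y = -0.3347


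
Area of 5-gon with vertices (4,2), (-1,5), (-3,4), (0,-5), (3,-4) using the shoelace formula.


sum(xi*y_{i+1}) = 4*5 - 1*4 - 3*(-5) + 0*(-4) + 3*2 = 37
sum(yi*x_{i+1}) = 2*(-1) + 5*(-3) + 4*0 - 5*3 - 4*4 = -48
Area = |37 + 48|/2 = 85/2 = 42.5000

42.5000 sq units


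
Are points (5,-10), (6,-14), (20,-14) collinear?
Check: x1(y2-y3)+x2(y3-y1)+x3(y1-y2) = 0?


5*(-14+ 14) + 6*(-14+ 10) + 20*(-10+ 14)
= 0 - 24 + 80 = 56

No, not collinear (determinant = 56)


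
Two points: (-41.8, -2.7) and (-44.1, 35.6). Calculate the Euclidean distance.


dx = -44.1 + 41.8 = -2.3
dy = 35.6 + 2.7 = 38.3
d = sqrt(5.29 + 1466.89) = sqrt(1472.18) = 38.3690

38.3690


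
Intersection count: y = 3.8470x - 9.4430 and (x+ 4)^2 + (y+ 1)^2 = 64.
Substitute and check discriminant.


Substitute y = 3.8470x - 9.4430: (x+ 4)^2 + (3.8470x- 9.4430+ 1)^2 = 64
Expand to Ax^2 + Bx + C = 0, where b-k = -8.443
A = 1+m^2 = 15.799409
B = 2(m(b-k) - h) = 2(3.8470*(-8.443) + 4) = -56.960442
C = h^2 + (b-k)^2 - r^2 = 16 + 71.284249 - 64 = 23.284249
disc = B^2-4AC = 3244.4920 - 1471.5095 = 1772.9825
disc > 0

2 intersection points


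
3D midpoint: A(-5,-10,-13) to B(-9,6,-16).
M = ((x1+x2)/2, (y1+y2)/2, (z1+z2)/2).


Mx = (-5- 9)/2 = -7.0000
My = (-10+6)/2 = -2.0000
Mz = (-13- 16)/2 = -14.5000

M = (-7.0000, -2.0000, -14.5000)


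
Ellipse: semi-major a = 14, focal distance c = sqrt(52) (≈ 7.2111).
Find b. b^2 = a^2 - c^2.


b^2 = 14^2 - (sqrt(52))^2 = 196 - 52 = 144
b = sqrt(144) = 12

b = 12


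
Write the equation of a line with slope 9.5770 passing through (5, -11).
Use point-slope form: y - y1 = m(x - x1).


y + 11 = 9.5770(x - 5)
y = 9.5770x - 11 - 9.5770*5
y = 9.5770x - 58.8850

y = 9.5770x - 58.8850


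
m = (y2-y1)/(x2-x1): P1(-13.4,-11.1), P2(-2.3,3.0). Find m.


dy = 3.0 + 11.1 = 14.1
dx = -2.3 + 13.4 = 11.1
m = 14.1/11.1 = 1.2703

m = 1.2703


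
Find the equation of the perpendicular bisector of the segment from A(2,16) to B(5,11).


Midpoint = (3.5, 13.5)
Slope of AB = dy/dx = -5/3 = -1.6667
Perp slope = -dx/dy = 3/5 = 0.6000
b = My - (perp slope)*Mx = 13.5 + (3*3.5)/(-5) = 13.5 - 2.1000 = 11.4000

y = 0.6000x + 11.4000


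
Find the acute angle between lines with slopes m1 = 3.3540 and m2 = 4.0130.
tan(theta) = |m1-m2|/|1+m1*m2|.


m1-m2 = -0.659
1+m1*m2 = 14.459602
tan(theta) = |-0.659/14.459602| = 0.045575
theta = arctan(|-0.659/14.459602|) = 2.6095 degrees (acute angle)

2.6095 degrees


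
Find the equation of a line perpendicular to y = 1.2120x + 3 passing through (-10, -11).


Perpendicular slope = -1/m1 = -1/1.2120 = -0.8251
b2 = y0 - m2*x0 = -11 - 10/1.2120 = -11 - 8.2508 = -19.2508

y = -0.8251x - 19.2508


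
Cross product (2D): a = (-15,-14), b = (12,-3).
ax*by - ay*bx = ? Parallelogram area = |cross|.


cross = -15*(-3) + 14*12 = 45 + 168 = 213
Parallelogram area = |213| = 213

cross = 213, parallelogram area = 213


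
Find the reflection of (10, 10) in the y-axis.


Reflection rule for y-axis: (-x, y)
(10, 10) -> (-10, 10)

(-10, 10)


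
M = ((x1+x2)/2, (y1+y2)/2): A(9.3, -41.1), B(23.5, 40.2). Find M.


Mx = (9.3 + 23.5)/2 = 32.8/2 = 16.4000
My = (-41.1 + 40.2)/2 = -0.9/2 = -0.4500

(16.4000, -0.4500)


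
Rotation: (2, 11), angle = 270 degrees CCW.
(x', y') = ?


cos(270) = 0, sin(270) = -1
x' = 2*0 - 11*(-1) = 11
y' = 2*(-1) + 11*0 = -2

(11, -2)


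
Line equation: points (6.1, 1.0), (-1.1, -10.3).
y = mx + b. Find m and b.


m = (-11.3)/(-7.2) = 1.5694
b = y1 - m*x1 = 1.0 - (-11.3*6.1)/(-7.2) = 1.0 - 9.5736 = -8.5736

y = 1.5694x - 8.5736


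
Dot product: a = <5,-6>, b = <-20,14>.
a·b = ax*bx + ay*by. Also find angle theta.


a·b = 5*(-20) - 6*14 = -100 - 84 = -184
|a| = sqrt(25+36) = 7.8102
|b| = sqrt(400+196) = 24.4131
cos(theta) = -184/(sqrt(61)*sqrt(596)) = -184/sqrt(36356) = -0.965005
theta = arccos(-184/sqrt(36356)) = 164.7976 degrees

a·b = -184, theta = 164.7976 deg


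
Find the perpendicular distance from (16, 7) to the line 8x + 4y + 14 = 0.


|8*16 + 4*7 + 14| = |170| = 170
sqrt(64 + 16) = sqrt(80) = 8.9443
d = 170/sqrt(80) = 19.0066

19.0066


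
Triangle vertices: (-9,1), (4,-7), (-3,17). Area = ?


-9*(-7-17) = 216
4*(17-1) = 64
-3*(1+ 7) = -24
sum = 256
Area = |256|/2 = 128.0000

128.0000 sq units


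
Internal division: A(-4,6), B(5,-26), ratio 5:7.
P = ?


Px = (5*5 + 7*(-4))/12 = -3/12 = -0.2500
Py = (5*(-26) + 7*6)/12 = -88/12 = -7.3333

P = (-0.2500, -7.3333)


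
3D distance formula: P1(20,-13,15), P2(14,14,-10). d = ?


dx=-6, dy=27, dz=-25
d = sqrt(36+729+625) = sqrt(1390) = 37.2827

37.2827


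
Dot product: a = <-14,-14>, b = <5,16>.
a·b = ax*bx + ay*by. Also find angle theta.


a·b = -14*5 - 14*16 = -70 - 224 = -294
|a| = sqrt(196+196) = 19.7990
|b| = sqrt(25+256) = 16.7631
cos(theta) = -294/(sqrt(392)*sqrt(281)) = -294/sqrt(110152) = -0.885832
theta = arccos(-294/sqrt(110152)) = 152.3540 degrees

a·b = -294, theta = 152.3540 deg


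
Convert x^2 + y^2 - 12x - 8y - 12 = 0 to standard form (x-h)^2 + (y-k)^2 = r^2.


h = -D/2 = 12/2 = 6
k = -E/2 = 8/2 = 4
r^2 = h^2 + k^2 - F = 36 + 16 + 12 = 64
r = 8

Center (6, 4), radius = 8


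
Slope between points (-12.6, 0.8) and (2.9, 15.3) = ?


dy = 15.3 - 0.8 = 14.5
dx = 2.9 + 12.6 = 15.5
m = 14.5/15.5 = 0.9355

m = 0.9355


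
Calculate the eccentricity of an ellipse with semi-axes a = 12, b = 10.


c = sqrt(144-100) = sqrt(44) = 6.6332
e = c/a = sqrt(44)/12 = 0.5528

e = 0.5528


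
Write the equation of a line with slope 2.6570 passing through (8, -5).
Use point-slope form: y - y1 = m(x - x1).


y + 5 = 2.6570(x - 8)
y = 2.6570x - 5 - 2.6570*8
y = 2.6570x - 26.2560

y = 2.6570x - 26.2560


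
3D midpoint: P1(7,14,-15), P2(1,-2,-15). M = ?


Mx = (7+1)/2 = 4.0000
My = (14- 2)/2 = 6.0000
Mz = (-15- 15)/2 = -15.0000

M = (4.0000, 6.0000, -15.0000)


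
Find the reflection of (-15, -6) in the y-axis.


Reflection rule for y-axis: (-x, y)
(-15, -6) -> (15, -6)

(15, -6)


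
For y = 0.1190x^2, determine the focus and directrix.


a = 0.1190
1/(4a) = 2.1008
Focus = (0, 2.1008)
Directrix: y = -2.1008

Focus = (0, 2.1008), Directrix: y = -2.1008


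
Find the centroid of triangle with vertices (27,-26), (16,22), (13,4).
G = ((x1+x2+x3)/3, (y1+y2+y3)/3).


Gx = (27+16+13)/3 = 56/3 = 18.6667
Gy = (-26+22+4)/3 = 0/3 = 0

G = (18.6667, 0)


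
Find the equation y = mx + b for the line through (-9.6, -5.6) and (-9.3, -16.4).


m = (-10.8)/(0.3) = -36.0000
b = y1 - m*x1 = -5.6 - (-10.8*(-9.6))/(0.3) = -5.6 - 345.6000 = -351.2000

y = -36.0000x - 351.2000


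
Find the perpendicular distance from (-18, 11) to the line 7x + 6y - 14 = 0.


|7*(-18) + 6*11 - 14| = |-74| = 74
sqrt(49 + 36) = sqrt(85) = 9.2195
d = 74/sqrt(85) = 8.0264

8.0264


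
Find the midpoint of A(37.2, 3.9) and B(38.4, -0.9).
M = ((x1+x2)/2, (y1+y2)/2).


Mx = (37.2 + 38.4)/2 = 75.6/2 = 37.8000
My = (3.9 - 0.9)/2 = 3.0/2 = 1.5000

(37.8000, 1.5000)


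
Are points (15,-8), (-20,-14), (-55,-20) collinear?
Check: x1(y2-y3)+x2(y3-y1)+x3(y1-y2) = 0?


15*(-14+ 20) - 20*(-20+ 8) - 55*(-8+ 14)
= 90 + 240 - 330 = 0

Yes, collinear (determinant = 0)


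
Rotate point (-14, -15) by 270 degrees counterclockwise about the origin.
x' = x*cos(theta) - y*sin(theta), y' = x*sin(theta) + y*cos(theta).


cos(270) = 0, sin(270) = -1
x' = -14*0 + 15*(-1) = -15
y' = -14*(-1) - 15*0 = 14

(-15, 14)


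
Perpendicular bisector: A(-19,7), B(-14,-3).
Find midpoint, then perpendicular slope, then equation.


Midpoint = (-16.5, 2)
Slope of AB = dy/dx = -10/5 = -2.0000
Perp slope = -dx/dy = 5/10 = 0.5000
b = My - (perp slope)*Mx = 2 + (5*(-16.5))/(-10) = 2 + 8.2500 = 10.2500

y = 0.5000x + 10.2500


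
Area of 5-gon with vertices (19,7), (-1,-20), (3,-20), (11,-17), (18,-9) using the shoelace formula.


sum(xi*y_{i+1}) = 19*(-20) - 1*(-20) + 3*(-17) + 11*(-9) + 18*7 = -384
sum(yi*x_{i+1}) = 7*(-1) - 20*3 - 20*11 - 17*18 - 9*19 = -764
Area = |-384 + 764|/2 = 380/2 = 190.0000

190.0000 sq units


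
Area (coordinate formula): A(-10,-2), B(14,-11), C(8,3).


-10*(-11-3) = 140
14*(3+ 2) = 70
8*(-2+ 11) = 72
sum = 282
Area = |282|/2 = 141.0000

141.0000 sq units


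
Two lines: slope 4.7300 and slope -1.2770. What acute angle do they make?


m1-m2 = 6.007
1+m1*m2 = -5.04021
tan(theta) = |6.007/(-5.04021)| = 1.191815
theta = arctan(|6.007/(-5.04021)|) = 50.0015 degrees (acute angle)

50.0015 degrees


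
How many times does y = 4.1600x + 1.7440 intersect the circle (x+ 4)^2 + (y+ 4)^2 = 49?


Substitute y = 4.1600x + 1.7440: (x+ 4)^2 + (4.1600x+1.7440+ 4)^2 = 49
Expand to Ax^2 + Bx + C = 0, where b-k = 5.744
A = 1+m^2 = 18.3056
B = 2(m(b-k) - h) = 2(4.1600*5.744 + 4) = 55.79008
C = h^2 + (b-k)^2 - r^2 = 16 + 32.993536 - 49 = -0.006464
disc = B^2-4AC = 3112.5330 + 0.4733 = 3113.0063
disc > 0

2 intersection points


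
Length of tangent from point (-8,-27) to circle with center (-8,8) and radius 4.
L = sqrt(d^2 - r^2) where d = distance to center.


d = sqrt((-8+ 8)^2 + (-27-8)^2) = sqrt(0+1225) = 35.0000
L = sqrt(1225.0000 - 16) = sqrt(1209.0000) = 34.7707

34.7707


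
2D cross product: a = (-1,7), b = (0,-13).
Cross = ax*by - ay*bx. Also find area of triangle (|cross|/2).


cross = -1*(-13) - 7*0 = 13 - 0 = 13
Triangle area = |13|/2 = 13/2 = 6.5000

cross = 13, triangle area = 6.5000


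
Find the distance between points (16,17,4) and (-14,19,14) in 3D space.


dx=-30, dy=2, dz=10
d = sqrt(900+4+100) = sqrt(1004) = 31.6860

31.6860


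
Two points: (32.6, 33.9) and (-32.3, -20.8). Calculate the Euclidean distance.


dx = -32.3 - 32.6 = -64.9
dy = -20.8 - 33.9 = -54.7
d = sqrt(4212.01 + 2992.09) = sqrt(7204.1) = 84.8770

84.8770
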